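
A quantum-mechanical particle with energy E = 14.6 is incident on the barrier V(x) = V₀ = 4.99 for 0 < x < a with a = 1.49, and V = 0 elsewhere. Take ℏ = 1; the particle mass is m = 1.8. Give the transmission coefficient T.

T = 0.984

Above the barrier the interior wavenumber is k₂ = √(2m(E − V₀))/ℏ = 5.882, giving phase k₂a = 8.764.
T = [1 + V₀² sin²(k₂a) / (4E(E − V₀))]⁻¹ = 1/1.017 = 0.984.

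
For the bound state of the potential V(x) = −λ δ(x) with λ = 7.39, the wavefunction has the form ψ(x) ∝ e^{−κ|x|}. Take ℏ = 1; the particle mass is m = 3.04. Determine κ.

Integrating the TISE across x = 0 gives the cusp condition ψ'(0⁺) − ψ'(0⁻) = −(2mλ/ℏ²)ψ(0).
With ψ ∝ e^{−κ|x|} this yields −2κ = −2mλ/ℏ², so κ = mλ/ℏ² = 22.47.

κ = 22.5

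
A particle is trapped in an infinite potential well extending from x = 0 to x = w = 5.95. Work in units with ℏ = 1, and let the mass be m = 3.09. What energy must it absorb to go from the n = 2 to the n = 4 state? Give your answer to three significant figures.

E_n = n²π²ℏ²/(2mw²), so ΔE = (4² − 2²) π²ℏ²/(2mw²).
ΔE = 12 × π² / (2 × 3.09 × 5.95²) = 0.5413.

ΔE = 0.541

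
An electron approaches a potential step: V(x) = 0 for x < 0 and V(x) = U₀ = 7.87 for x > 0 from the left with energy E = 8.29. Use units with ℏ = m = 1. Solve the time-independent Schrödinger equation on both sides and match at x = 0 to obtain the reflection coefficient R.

The wavenumbers are k₁ = √(2mE)/ℏ = 4.072 on the left and k₂ = √(2m(E − U₀))/ℏ = 0.9165 on the right.
Continuity of ψ and ψ′ at the step yields the reflection amplitude r = (k₁ − k₂)/(k₁ + k₂) = 0.6325; thus R = |r|² = 0.4001, T = 0.5999.

R = 0.400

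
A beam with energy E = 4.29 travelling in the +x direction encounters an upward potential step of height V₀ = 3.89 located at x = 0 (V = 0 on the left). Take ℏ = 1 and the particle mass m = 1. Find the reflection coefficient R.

R = 0.283

The wavenumbers are k₁ = √(2mE)/ℏ = 2.929 on the left and k₂ = √(2m(E − V₀))/ℏ = 0.8944 on the right.
Continuity of ψ and ψ′ at the step yields the reflection amplitude r = (k₁ − k₂)/(k₁ + k₂) = 0.5322; thus R = |r|² = 0.2832, T = 0.7168.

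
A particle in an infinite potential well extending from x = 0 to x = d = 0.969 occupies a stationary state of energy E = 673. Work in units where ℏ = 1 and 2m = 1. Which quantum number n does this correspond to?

For an infinite well E_n = n²π²ℏ²/(2md²), so n = (d/πℏ)√(2mE).
n = (0.969/π) × √(2 × 0.5 × 673) = 8.002 → n = 8.

n = 8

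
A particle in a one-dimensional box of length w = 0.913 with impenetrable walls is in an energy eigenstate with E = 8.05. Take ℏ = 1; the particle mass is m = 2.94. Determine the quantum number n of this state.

n = 2

For an infinite well E_n = n²π²ℏ²/(2mw²), so n = (w/πℏ)√(2mE).
n = (0.913/π) × √(2 × 2.94 × 8.05) = 1.999 → n = 2.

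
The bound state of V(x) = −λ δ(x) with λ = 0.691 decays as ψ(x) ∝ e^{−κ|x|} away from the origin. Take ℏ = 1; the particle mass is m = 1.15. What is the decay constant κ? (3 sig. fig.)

κ = 0.795

Integrate −(ℏ²/2m)ψ'' − λδ(x)ψ = Eψ from −ε to +ε: the ψ'' term gives ψ'(0⁺) − ψ'(0⁻) and the δ term gives −(2mλ/ℏ²)ψ(0).
With ψ ∝ e^{−κ|x|} this yields −2κ = −2mλ/ℏ², so κ = mλ/ℏ² = 0.7947.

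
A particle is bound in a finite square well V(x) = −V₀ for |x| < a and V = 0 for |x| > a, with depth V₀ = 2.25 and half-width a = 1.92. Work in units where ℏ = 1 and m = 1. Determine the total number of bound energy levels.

Define the well-strength parameter z₀ = (a/ℏ)√(2mV₀) = 1.92 × √(2·1·2.25) = 4.073.
A new bound state (alternating even/odd) appears each time z₀ passes a multiple of π/2, so N = ⌊2z₀/π⌋ + 1 = ⌊2.593⌋ + 1 = 3.

N = 3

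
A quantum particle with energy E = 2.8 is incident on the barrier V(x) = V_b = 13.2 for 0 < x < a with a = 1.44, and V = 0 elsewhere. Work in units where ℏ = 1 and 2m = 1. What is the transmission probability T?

E < V_b: inside the barrier ψ ∝ e^{±κx} with κ = √(2m(V_b − E))/ℏ = 3.225.
κa = 4.644, sinh(κa) = 51.97.
Matching ψ, ψ′ at both faces gives T = [1 + V_b² sinh²(κa) / (4E(V_b − E))]⁻¹ = 1/4041 = 0.000247.

T = 0.000247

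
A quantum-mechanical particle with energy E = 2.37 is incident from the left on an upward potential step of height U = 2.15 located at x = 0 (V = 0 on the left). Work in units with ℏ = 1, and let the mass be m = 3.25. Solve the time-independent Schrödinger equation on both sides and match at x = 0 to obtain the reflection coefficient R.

R = 0.284

On each side the TISE gives plane waves with k = √(2m(E − V))/ℏ: k₁ = √(2·3.25·2.37) = 3.925, k₂ = √(2·3.25·0.22) = 1.196.
Matching ψ and ψ′ at x = 0 gives r = (k₁ − k₂)/(k₁ + k₂), so R = r² = 0.2840 and T = 1 − R = 0.7160.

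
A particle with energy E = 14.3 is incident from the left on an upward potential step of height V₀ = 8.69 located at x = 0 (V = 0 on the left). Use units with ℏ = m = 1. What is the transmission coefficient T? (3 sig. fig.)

On each side the TISE gives plane waves with k = √(2m(E − V))/ℏ: k₁ = √(2·1·14.3) = 5.348, k₂ = √(2·1·5.61) = 3.350.
Continuity of ψ and ψ′ at the step yields the reflection amplitude r = (k₁ − k₂)/(k₁ + k₂) = 0.2298; thus R = |r|² = 0.05279, T = 0.9472.

T = 0.947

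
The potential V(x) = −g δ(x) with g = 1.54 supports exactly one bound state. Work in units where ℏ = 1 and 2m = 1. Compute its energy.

E = -0.593

For x ≠ 0 the bound state is ψ ∝ e^{−κ|x|}; integrating the TISE across the delta gives the cusp condition 2κ = 2mg/ℏ², so κ = 0.7700.
Then E = −ℏ²κ²/(2m) = −mg²/(2ℏ²) = -0.5929.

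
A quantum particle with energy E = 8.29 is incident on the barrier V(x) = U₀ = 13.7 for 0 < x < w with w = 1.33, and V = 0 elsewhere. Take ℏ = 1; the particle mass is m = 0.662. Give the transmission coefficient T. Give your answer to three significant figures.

E < U₀: inside the barrier ψ ∝ e^{±κx} with κ = √(2m(U₀ − E))/ℏ = 2.676.
κw = 3.560, sinh(κw) = 17.56.
Matching ψ, ψ′ at both faces gives T = [1 + U₀² sinh²(κw) / (4E(U₀ − E))]⁻¹ = 1/323.6 = 0.00309.

T = 0.00309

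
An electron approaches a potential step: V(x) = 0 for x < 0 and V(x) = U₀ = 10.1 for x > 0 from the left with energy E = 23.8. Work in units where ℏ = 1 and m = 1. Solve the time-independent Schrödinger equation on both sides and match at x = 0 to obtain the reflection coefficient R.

R = 0.0188

The wavenumbers are k₁ = √(2mE)/ℏ = 6.899 on the left and k₂ = √(2m(E − U₀))/ℏ = 5.235 on the right.
Continuity of ψ and ψ′ at the step yields the reflection amplitude r = (k₁ − k₂)/(k₁ + k₂) = 0.1372; thus R = |r|² = 0.01882, T = 0.9812.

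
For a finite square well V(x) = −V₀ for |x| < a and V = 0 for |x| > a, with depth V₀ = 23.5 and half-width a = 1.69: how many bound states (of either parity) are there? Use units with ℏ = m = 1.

Define the well-strength parameter z₀ = (a/ℏ)√(2mV₀) = 1.69 × √(2·1·23.5) = 11.59.
The even/odd transcendental equations gain one root per π/2 in z₀, giving N = 1 + ⌊2z₀/π⌋ = 1 + ⌊7.376⌋ = 8.

N = 8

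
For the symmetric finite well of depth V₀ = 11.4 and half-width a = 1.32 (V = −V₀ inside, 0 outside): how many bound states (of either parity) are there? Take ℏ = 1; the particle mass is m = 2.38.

N = 7

Define the well-strength parameter z₀ = (a/ℏ)√(2mV₀) = 1.32 × √(2·2.38·11.4) = 9.724.
A new bound state (alternating even/odd) appears each time z₀ passes a multiple of π/2, so N = ⌊2z₀/π⌋ + 1 = ⌊6.190⌋ + 1 = 7.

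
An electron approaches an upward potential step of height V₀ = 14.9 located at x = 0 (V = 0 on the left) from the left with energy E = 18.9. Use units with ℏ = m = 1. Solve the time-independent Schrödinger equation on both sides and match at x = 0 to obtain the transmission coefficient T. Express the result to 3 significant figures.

T = 0.863

The wavenumbers are k₁ = √(2mE)/ℏ = 6.148 on the left and k₂ = √(2m(E − V₀))/ℏ = 2.828 on the right.
Continuity of ψ and ψ′ at the step yields the reflection amplitude r = (k₁ − k₂)/(k₁ + k₂) = 0.3698; thus R = |r|² = 0.1368, T = 0.8632.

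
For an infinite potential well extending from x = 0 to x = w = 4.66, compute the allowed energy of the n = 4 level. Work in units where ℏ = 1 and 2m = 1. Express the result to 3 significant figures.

E = 7.27

Requiring ψ(0) = ψ(w) = 0 quantises k = nπ/w, hence E_n = ℏ²k²/2m = n²π²ℏ²/(2mw²).
E_4 = 4² × π² / (2 × 0.5 × 4.66²) = 7.272.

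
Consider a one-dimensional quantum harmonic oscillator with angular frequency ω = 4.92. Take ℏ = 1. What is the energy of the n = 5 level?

E = 27.1

The oscillator eigenvalues are E_n = ℏω(n + ½), so E_5 = 4.92 × 5.5 = 27.06.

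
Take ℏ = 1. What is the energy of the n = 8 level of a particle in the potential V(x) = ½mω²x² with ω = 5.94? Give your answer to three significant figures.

The oscillator eigenvalues are E_n = ℏω(n + ½), so E_8 = 5.94 × 8.5 = 50.49.

E = 50.5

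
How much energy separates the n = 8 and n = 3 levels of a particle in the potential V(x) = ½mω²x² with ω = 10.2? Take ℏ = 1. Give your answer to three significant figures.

E_n = ℏω(n + ½), so ΔE = (8 − 3) ℏω = 5 × 10.2 = 51.00.

ΔE = 51.0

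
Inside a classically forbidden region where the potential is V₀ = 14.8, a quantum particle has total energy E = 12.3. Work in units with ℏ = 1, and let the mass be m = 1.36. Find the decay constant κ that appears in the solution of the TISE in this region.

Since E < V₀ the TISE in this region is ψ'' = κ²ψ with κ = √(2m(V₀ − E))/ℏ.
κ = √(2 × 1.36 × 2.5) = 2.608.

κ = 2.61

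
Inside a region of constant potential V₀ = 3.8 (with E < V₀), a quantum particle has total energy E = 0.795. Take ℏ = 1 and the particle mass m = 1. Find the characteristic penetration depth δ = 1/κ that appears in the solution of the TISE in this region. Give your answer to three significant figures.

δ = 0.408

Since E < V₀ the TISE in this region is ψ'' = κ²ψ with κ = √(2m(V₀ − E))/ℏ.
κ = √(2 × 1 × 3.005) = 2.452. The penetration depth is δ = 1/κ = 0.408.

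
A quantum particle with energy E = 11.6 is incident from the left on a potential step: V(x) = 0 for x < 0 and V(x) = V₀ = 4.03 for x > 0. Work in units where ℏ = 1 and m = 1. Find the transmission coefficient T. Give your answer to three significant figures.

T = 0.989

The wavenumbers are k₁ = √(2mE)/ℏ = 4.817 on the left and k₂ = √(2m(E − V₀))/ℏ = 3.891 on the right.
Continuity of ψ and ψ′ at the step yields the reflection amplitude r = (k₁ − k₂)/(k₁ + k₂) = 0.1063; thus R = |r|² = 0.01130, T = 0.9887.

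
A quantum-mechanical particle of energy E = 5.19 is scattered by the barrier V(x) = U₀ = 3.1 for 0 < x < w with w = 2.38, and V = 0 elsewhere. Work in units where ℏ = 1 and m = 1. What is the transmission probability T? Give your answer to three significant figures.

T = 0.822

Above the barrier the interior wavenumber is k₂ = √(2m(E − U₀))/ℏ = 2.045, giving phase k₂w = 4.866.
Matching at both interfaces gives T⁻¹ = 1 + U₀² sin²(k₂w) / [4E(E − U₀)] = 1.216, hence T = 0.822.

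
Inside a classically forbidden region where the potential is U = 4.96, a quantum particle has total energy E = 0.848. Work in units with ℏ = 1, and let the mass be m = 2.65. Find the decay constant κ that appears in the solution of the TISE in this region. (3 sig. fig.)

Since E < U the TISE in this region is ψ'' = κ²ψ with κ = √(2m(U − E))/ℏ.
κ = √(2 × 2.65 × 4.112) = 4.668.

κ = 4.67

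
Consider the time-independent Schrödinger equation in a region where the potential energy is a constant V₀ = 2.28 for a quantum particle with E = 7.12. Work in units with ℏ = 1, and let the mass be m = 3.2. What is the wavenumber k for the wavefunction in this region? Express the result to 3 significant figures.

With E > V₀ the solution is oscillatory, ψ ∝ e^{±ikx} with k = √(2m(E − V₀))/ℏ.
k = √(2 × 3.2 × 4.84) = 5.566.

k = 5.57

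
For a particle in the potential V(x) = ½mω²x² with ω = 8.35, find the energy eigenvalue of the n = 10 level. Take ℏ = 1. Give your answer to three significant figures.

E = 87.7

Using E_n = (n + ½)ℏω: E_10 = 10.5 × 8.35 = 87.68.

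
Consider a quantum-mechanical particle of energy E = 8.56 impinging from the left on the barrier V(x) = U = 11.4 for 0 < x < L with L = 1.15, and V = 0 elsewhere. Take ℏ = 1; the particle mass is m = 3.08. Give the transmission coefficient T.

T = 0.000199

E < U: inside the barrier ψ ∝ e^{±κx} with κ = √(2m(U − E))/ℏ = 4.183.
κL = 4.810, sinh(κL) = 61.36.
The exact tunnelling result is T⁻¹ = 1 + U² sinh²(κL) / [4E(U − E)] = 5033, so T = 0.000199.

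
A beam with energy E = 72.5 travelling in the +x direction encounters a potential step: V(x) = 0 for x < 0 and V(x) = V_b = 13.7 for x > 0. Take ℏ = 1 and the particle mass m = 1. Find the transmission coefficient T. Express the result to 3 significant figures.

On each side the TISE gives plane waves with k = √(2m(E − V))/ℏ: k₁ = √(2·1·72.5) = 12.04, k₂ = √(2·1·58.8) = 10.84.
Matching ψ and ψ′ at x = 0 gives r = (k₁ − k₂)/(k₁ + k₂), so R = r² = 0.002737 and T = 1 − R = 0.9973.

T = 0.997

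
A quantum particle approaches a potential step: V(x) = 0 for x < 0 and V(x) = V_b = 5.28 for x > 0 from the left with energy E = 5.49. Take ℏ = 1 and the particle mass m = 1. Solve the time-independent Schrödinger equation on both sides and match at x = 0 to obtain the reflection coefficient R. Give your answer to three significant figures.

R = 0.453

On each side the TISE gives plane waves with k = √(2m(E − V))/ℏ: k₁ = √(2·1·5.49) = 3.314, k₂ = √(2·1·0.21) = 0.6481.
Continuity of ψ and ψ′ at the step yields the reflection amplitude r = (k₁ − k₂)/(k₁ + k₂) = 0.6728; thus R = |r|² = 0.4527, T = 0.5473.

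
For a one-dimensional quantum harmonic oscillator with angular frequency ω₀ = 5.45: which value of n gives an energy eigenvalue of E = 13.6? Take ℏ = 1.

n = 2

E_n = ℏω₀(n + ½) ⇒ n = E/(ℏω₀) − ½ = 13.6/5.45 − 0.5 = 1.995 → n = 2.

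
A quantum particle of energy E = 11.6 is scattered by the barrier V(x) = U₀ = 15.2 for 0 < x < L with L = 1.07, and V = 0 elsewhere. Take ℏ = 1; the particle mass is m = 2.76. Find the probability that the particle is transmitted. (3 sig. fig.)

T = 0.000208

Since E < U₀ the interior solution is evanescent with decay constant κ = √(2m(U₀ − E))/ℏ = 4.458.
κL = 4.770, sinh(κL) = 58.95.
Matching ψ, ψ′ at both faces gives T = [1 + U₀² sinh²(κL) / (4E(U₀ − E))]⁻¹ = 1/4807 = 0.000208.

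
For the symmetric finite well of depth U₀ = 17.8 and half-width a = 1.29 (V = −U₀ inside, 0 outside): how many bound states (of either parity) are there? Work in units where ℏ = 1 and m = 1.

N = 5

The dimensionless depth is z₀ = a√(2mU₀)/ℏ = 1.29 × √(35.60) = 7.697.
The even/odd transcendental equations gain one root per π/2 in z₀, giving N = 1 + ⌊2z₀/π⌋ = 1 + ⌊4.900⌋ = 5.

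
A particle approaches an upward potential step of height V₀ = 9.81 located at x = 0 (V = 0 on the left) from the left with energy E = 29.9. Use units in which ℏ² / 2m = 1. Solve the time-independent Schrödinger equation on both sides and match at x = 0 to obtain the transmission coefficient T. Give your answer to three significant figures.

T = 0.990

The wavenumbers are k₁ = √(2mE)/ℏ = 5.468 on the left and k₂ = √(2m(E − V₀))/ℏ = 4.482 on the right.
Continuity of ψ and ψ′ at the step yields the reflection amplitude r = (k₁ − k₂)/(k₁ + k₂) = 0.09908; thus R = |r|² = 0.009817, T = 0.9902.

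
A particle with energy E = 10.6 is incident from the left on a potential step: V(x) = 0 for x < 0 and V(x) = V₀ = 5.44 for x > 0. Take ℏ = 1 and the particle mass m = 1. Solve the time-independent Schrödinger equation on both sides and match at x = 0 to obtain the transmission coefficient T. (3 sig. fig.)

T = 0.968

The wavenumbers are k₁ = √(2mE)/ℏ = 4.604 on the left and k₂ = √(2m(E − V₀))/ℏ = 3.212 on the right.
Continuity of ψ and ψ′ at the step yields the reflection amplitude r = (k₁ − k₂)/(k₁ + k₂) = 0.1781; thus R = |r|² = 0.03171, T = 0.9683.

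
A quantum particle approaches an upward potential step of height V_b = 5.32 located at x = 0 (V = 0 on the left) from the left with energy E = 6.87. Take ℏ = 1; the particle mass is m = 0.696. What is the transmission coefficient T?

On each side the TISE gives plane waves with k = √(2m(E − V))/ℏ: k₁ = √(2·0.696·6.87) = 3.092, k₂ = √(2·0.696·1.55) = 1.469.
Matching ψ and ψ′ at x = 0 gives r = (k₁ − k₂)/(k₁ + k₂), so R = r² = 0.1267 and T = 1 − R = 0.8733.

T = 0.873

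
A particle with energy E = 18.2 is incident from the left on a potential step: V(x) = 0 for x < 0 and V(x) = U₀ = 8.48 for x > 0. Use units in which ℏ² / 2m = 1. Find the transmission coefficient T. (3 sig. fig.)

T = 0.976

On each side the TISE gives plane waves with k = √(2m(E − V))/ℏ: k₁ = √(2·½·18.2) = 4.266, k₂ = √(2·½·9.72) = 3.118.
Matching ψ and ψ′ at x = 0 gives r = (k₁ − k₂)/(k₁ + k₂), so R = r² = 0.02419 and T = 1 − R = 0.9758.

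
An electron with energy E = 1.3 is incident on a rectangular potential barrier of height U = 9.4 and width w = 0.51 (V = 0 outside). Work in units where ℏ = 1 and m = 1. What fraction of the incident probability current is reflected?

Since E < U the interior solution is evanescent with decay constant κ = √(2m(U − E))/ℏ = 4.025.
κw = 2.053, sinh(κw) = 3.830.
Matching ψ, ψ′ at both faces gives T = [1 + U² sinh²(κw) / (4E(U − E))]⁻¹ = 1/31.78 = 0.0315.
R = 1 − T = 0.969.

R = 0.969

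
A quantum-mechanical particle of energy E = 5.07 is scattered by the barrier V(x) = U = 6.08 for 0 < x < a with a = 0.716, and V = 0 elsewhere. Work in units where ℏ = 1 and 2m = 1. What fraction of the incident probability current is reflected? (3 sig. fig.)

Since E < U the interior solution is evanescent with decay constant κ = √(2m(U − E))/ℏ = 1.005.
κa = 0.7196, sinh(κa) = 0.7833.
Matching ψ, ψ′ at both faces gives T = [1 + U² sinh²(κa) / (4E(U − E))]⁻¹ = 1/2.107 = 0.475.
R = 1 − T = 0.525.

R = 0.525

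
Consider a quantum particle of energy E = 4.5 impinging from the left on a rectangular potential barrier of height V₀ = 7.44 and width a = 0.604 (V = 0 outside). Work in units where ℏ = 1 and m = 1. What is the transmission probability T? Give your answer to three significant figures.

E < V₀: inside the barrier ψ ∝ e^{±κx} with κ = √(2m(V₀ − E))/ℏ = 2.425.
κa = 1.465, sinh(κa) = 2.047.
The exact tunnelling result is T⁻¹ = 1 + V₀² sinh²(κa) / [4E(V₀ − E)] = 5.384, so T = 0.186.

T = 0.186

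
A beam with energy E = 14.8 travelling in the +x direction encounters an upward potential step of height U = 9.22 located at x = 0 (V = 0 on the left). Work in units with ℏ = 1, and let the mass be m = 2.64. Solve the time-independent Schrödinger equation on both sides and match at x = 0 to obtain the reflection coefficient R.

The wavenumbers are k₁ = √(2mE)/ℏ = 8.840 on the left and k₂ = √(2m(E − U))/ℏ = 5.428 on the right.
Continuity of ψ and ψ′ at the step yields the reflection amplitude r = (k₁ − k₂)/(k₁ + k₂) = 0.2391; thus R = |r|² = 0.05719, T = 0.9428.

R = 0.0572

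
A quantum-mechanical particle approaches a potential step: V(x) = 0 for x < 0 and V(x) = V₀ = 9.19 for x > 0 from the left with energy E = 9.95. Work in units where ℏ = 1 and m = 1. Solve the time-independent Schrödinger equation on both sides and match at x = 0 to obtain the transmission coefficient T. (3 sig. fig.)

The wavenumbers are k₁ = √(2mE)/ℏ = 4.461 on the left and k₂ = √(2m(E − V₀))/ℏ = 1.233 on the right.
Continuity of ψ and ψ′ at the step yields the reflection amplitude r = (k₁ − k₂)/(k₁ + k₂) = 0.5669; thus R = |r|² = 0.3214, T = 0.6786.

T = 0.679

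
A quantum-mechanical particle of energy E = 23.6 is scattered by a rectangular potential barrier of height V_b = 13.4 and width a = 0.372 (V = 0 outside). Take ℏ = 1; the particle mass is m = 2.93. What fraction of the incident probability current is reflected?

E > V_b: inside the barrier k₂ = √(2m(E − V_b))/ℏ = 7.731, k₂a = 2.876.
Matching at both interfaces gives T⁻¹ = 1 + V_b² sin²(k₂a) / [4E(E − V_b)] = 1.013, hence T = 0.987.
R = 1 − T = 0.0127.

R = 0.0127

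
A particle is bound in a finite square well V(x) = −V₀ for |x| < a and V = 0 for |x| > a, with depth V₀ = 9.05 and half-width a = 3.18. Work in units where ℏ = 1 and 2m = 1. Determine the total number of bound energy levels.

The dimensionless depth is z₀ = a√(2mV₀)/ℏ = 3.18 × √(9.050) = 9.566.
The even/odd transcendental equations gain one root per π/2 in z₀, giving N = 1 + ⌊2z₀/π⌋ = 1 + ⌊6.090⌋ = 7.

N = 7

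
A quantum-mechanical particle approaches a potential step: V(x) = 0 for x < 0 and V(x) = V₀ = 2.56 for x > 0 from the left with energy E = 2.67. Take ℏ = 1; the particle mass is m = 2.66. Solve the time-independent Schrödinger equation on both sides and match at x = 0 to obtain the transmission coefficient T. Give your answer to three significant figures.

The wavenumbers are k₁ = √(2mE)/ℏ = 3.769 on the left and k₂ = √(2m(E − V₀))/ℏ = 0.7650 on the right.
Matching ψ and ψ′ at x = 0 gives r = (k₁ − k₂)/(k₁ + k₂), so R = r² = 0.4390 and T = 1 − R = 0.5610.

T = 0.561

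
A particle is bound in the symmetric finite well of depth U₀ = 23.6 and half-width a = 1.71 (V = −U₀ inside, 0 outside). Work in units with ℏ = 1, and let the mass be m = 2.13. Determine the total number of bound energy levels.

N = 11

The dimensionless depth is z₀ = a√(2mU₀)/ℏ = 1.71 × √(100.5) = 17.15.
The even/odd transcendental equations gain one root per π/2 in z₀, giving N = 1 + ⌊2z₀/π⌋ = 1 + ⌊10.92⌋ = 11.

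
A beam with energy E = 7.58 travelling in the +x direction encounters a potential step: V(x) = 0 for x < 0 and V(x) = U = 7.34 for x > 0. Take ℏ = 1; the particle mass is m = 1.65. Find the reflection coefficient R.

R = 0.487

The wavenumbers are k₁ = √(2mE)/ℏ = 5.001 on the left and k₂ = √(2m(E − U))/ℏ = 0.8899 on the right.
Continuity of ψ and ψ′ at the step yields the reflection amplitude r = (k₁ − k₂)/(k₁ + k₂) = 0.6979; thus R = |r|² = 0.4870, T = 0.5130.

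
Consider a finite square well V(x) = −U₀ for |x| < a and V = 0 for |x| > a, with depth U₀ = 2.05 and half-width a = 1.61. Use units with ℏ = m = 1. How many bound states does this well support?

N = 3

Define the well-strength parameter z₀ = (a/ℏ)√(2mU₀) = 1.61 × √(2·1·2.05) = 3.260.
The even/odd transcendental equations gain one root per π/2 in z₀, giving N = 1 + ⌊2z₀/π⌋ = 1 + ⌊2.075⌋ = 3.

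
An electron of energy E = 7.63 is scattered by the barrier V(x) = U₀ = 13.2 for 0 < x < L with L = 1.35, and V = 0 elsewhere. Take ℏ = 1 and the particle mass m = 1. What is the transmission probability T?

E < U₀: inside the barrier ψ ∝ e^{±κx} with κ = √(2m(U₀ − E))/ℏ = 3.338.
κL = 4.506, sinh(κL) = 45.27.
The exact tunnelling result is T⁻¹ = 1 + U₀² sinh²(κL) / [4E(U₀ − E)] = 2101, so T = 0.000476.

T = 0.000476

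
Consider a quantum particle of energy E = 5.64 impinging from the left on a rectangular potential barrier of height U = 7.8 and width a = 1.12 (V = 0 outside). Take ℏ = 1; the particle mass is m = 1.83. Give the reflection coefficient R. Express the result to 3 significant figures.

E < U: inside the barrier ψ ∝ e^{±κx} with κ = √(2m(U − E))/ℏ = 2.812.
κa = 3.149, sinh(κa) = 11.64.
The exact tunnelling result is T⁻¹ = 1 + U² sinh²(κa) / [4E(U − E)] = 170.0, so T = 0.00588.
R = 1 − T = 0.994.

R = 0.994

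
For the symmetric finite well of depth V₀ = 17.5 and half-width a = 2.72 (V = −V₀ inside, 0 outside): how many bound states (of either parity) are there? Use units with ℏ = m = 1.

N = 11

The dimensionless depth is z₀ = a√(2mV₀)/ℏ = 2.72 × √(35.00) = 16.09.
The even/odd transcendental equations gain one root per π/2 in z₀, giving N = 1 + ⌊2z₀/π⌋ = 1 + ⌊10.24⌋ = 11.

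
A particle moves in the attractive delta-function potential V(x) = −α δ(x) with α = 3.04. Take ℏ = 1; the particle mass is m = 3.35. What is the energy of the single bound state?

E = -15.5

The bound state is ψ(x) = √κ e^{−κ|x|}. The derivative jump ψ'(0⁺) − ψ'(0⁻) = −(2mα/ℏ²)ψ(0) fixes κ = mα/ℏ² = 10.18.
Then E = −ℏ²κ²/(2m) = −mα²/(2ℏ²) = -15.48.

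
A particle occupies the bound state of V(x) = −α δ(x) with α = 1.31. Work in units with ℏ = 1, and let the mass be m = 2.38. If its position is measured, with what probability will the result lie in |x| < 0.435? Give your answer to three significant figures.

The normalised bound state is ψ = √κ e^{−κ|x|} with κ = mα/ℏ² = 3.118.
P(|x| < d) = ∫_{−d}^{d} κ e^{−2κ|x|} dx = 1 − e^{−2κd} = 1 − e^{−2.712} = 0.9336.

P = 0.934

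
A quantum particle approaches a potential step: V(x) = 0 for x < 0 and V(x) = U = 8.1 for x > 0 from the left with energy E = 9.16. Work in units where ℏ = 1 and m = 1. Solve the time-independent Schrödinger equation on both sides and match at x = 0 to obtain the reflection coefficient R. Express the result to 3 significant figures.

R = 0.242

On each side the TISE gives plane waves with k = √(2m(E − V))/ℏ: k₁ = √(2·1·9.16) = 4.280, k₂ = √(2·1·1.06) = 1.456.
Continuity of ψ and ψ′ at the step yields the reflection amplitude r = (k₁ − k₂)/(k₁ + k₂) = 0.4923; thus R = |r|² = 0.2424, T = 0.7576.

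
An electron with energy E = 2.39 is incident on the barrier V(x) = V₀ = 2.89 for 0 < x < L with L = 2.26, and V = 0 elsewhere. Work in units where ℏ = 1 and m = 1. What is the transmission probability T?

E < V₀: inside the barrier ψ ∝ e^{±κx} with κ = √(2m(V₀ − E))/ℏ = 1.000.
κL = 2.260, sinh(κL) = 4.739.
The exact tunnelling result is T⁻¹ = 1 + V₀² sinh²(κL) / [4E(V₀ − E)] = 40.25, so T = 0.0248.

T = 0.0248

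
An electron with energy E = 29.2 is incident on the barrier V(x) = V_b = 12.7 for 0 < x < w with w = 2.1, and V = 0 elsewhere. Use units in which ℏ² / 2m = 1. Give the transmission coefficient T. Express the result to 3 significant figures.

E > V_b: inside the barrier k₂ = √(2m(E − V_b))/ℏ = 4.062, k₂w = 8.530.
Matching at both interfaces gives T⁻¹ = 1 + V_b² sin²(k₂w) / [4E(E − V_b)] = 1.051, hence T = 0.952.

T = 0.952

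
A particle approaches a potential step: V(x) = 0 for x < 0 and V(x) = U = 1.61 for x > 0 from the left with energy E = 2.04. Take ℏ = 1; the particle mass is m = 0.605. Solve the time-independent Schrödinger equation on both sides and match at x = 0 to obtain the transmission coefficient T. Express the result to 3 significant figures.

On each side the TISE gives plane waves with k = √(2m(E − V))/ℏ: k₁ = √(2·0.605·2.04) = 1.571, k₂ = √(2·0.605·0.43) = 0.7213.
Matching ψ and ψ′ at x = 0 gives r = (k₁ − k₂)/(k₁ + k₂), so R = r² = 0.1374 and T = 1 − R = 0.8626.

T = 0.863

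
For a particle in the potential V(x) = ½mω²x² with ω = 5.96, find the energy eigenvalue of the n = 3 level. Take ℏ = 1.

Using E_n = (n + ½)ℏω: E_3 = 3.5 × 5.96 = 20.86.

E = 20.9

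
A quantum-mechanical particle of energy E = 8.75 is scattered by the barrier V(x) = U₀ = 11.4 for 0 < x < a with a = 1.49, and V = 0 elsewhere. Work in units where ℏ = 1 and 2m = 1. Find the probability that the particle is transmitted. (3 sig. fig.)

E < U₀: inside the barrier ψ ∝ e^{±κx} with κ = √(2m(U₀ − E))/ℏ = 1.628.
κa = 2.426, sinh(κa) = 5.610.
Matching ψ, ψ′ at both faces gives T = [1 + U₀² sinh²(κa) / (4E(U₀ − E))]⁻¹ = 1/45.10 = 0.0222.

T = 0.0222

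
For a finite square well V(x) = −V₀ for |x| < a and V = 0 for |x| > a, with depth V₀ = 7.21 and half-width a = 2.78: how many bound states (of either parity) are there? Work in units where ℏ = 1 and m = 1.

Define the well-strength parameter z₀ = (a/ℏ)√(2mV₀) = 2.78 × √(2·1·7.21) = 10.56.
A new bound state (alternating even/odd) appears each time z₀ passes a multiple of π/2, so N = ⌊2z₀/π⌋ + 1 = ⌊6.721⌋ + 1 = 7.

N = 7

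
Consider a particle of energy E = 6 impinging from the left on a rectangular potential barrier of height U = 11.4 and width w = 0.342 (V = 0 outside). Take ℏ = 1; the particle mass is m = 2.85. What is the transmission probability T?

Since E < U the interior solution is evanescent with decay constant κ = √(2m(U − E))/ℏ = 5.548.
κw = 1.897, sinh(κw) = 3.259.
The exact tunnelling result is T⁻¹ = 1 + U² sinh²(κw) / [4E(U − E)] = 11.65, so T = 0.0858.

T = 0.0858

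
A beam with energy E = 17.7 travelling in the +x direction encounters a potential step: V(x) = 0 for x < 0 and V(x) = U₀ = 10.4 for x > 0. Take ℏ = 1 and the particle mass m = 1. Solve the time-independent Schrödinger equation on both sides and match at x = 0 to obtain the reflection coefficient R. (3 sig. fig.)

The wavenumbers are k₁ = √(2mE)/ℏ = 5.950 on the left and k₂ = √(2m(E − U₀))/ℏ = 3.821 on the right.
Continuity of ψ and ψ′ at the step yields the reflection amplitude r = (k₁ − k₂)/(k₁ + k₂) = 0.2179; thus R = |r|² = 0.04747, T = 0.9525.

R = 0.0475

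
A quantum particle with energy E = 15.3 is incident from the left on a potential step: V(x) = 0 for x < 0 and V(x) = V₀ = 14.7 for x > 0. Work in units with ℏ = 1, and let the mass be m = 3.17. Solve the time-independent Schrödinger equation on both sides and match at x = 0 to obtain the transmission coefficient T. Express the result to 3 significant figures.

The wavenumbers are k₁ = √(2mE)/ℏ = 9.849 on the left and k₂ = √(2m(E − V₀))/ℏ = 1.950 on the right.
Continuity of ψ and ψ′ at the step yields the reflection amplitude r = (k₁ − k₂)/(k₁ + k₂) = 0.6694; thus R = |r|² = 0.4481, T = 0.5519.

T = 0.552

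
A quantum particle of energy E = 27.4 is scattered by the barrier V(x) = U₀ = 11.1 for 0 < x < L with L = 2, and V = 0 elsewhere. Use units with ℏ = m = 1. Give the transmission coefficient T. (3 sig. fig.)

E > U₀: inside the barrier k₂ = √(2m(E − U₀))/ℏ = 5.710, k₂L = 11.42.
T = [1 + U₀² sin²(k₂L) / (4E(E − U₀))]⁻¹ = 1/1.057 = 0.946.

T = 0.946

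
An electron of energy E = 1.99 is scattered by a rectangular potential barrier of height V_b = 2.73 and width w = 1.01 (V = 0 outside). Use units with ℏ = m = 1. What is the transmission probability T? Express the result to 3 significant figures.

E < V_b: inside the barrier ψ ∝ e^{±κx} with κ = √(2m(V_b − E))/ℏ = 1.217.
κw = 1.229, sinh(κw) = 1.562.
Matching ψ, ψ′ at both faces gives T = [1 + V_b² sinh²(κw) / (4E(V_b − E))]⁻¹ = 1/4.087 = 0.245.

T = 0.245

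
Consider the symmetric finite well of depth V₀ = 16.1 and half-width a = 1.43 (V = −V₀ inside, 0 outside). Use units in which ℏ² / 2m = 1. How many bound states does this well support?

The dimensionless depth is z₀ = a√(2mV₀)/ℏ = 1.43 × √(16.10) = 5.738.
A new bound state (alternating even/odd) appears each time z₀ passes a multiple of π/2, so N = ⌊2z₀/π⌋ + 1 = ⌊3.653⌋ + 1 = 4.

N = 4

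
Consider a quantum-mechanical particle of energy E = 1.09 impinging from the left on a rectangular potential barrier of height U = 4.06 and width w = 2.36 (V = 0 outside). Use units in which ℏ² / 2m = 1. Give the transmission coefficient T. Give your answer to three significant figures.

T = 0.000921

Since E < U the interior solution is evanescent with decay constant κ = √(2m(U − E))/ℏ = 1.723.
κw = 4.067, sinh(κw) = 29.19.
Matching ψ, ψ′ at both faces gives T = [1 + U² sinh²(κw) / (4E(U − E))]⁻¹ = 1/1085 = 0.000921.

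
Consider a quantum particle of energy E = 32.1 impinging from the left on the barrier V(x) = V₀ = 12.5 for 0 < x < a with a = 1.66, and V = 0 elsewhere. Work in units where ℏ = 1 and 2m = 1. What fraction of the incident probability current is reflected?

E > V₀: inside the barrier k₂ = √(2m(E − V₀))/ℏ = 4.427, k₂a = 7.349.
Matching at both interfaces gives T⁻¹ = 1 + V₀² sin²(k₂a) / [4E(E − V₀)] = 1.048, hence T = 0.955.
R = 1 − T = 0.0454.

R = 0.0454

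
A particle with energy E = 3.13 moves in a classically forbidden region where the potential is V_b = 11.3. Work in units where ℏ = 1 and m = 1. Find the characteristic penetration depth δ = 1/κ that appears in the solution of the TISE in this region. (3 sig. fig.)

δ = 0.247

Since E < V_b the TISE in this region is ψ'' = κ²ψ with κ = √(2m(V_b − E))/ℏ.
κ = √(2 × 1 × 8.17) = 4.042. The penetration depth is δ = 1/κ = 0.247.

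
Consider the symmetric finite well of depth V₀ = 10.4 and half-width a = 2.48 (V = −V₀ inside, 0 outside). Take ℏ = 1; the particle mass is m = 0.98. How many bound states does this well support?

N = 8

The dimensionless depth is z₀ = a√(2mV₀)/ℏ = 2.48 × √(20.38) = 11.20.
The even/odd transcendental equations gain one root per π/2 in z₀, giving N = 1 + ⌊2z₀/π⌋ = 1 + ⌊7.128⌋ = 8.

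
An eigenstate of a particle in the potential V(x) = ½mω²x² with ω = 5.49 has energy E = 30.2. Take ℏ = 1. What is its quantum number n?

n = 5

Invert E_n = (n + ½)ℏω: n = E/ℏω − ½ = 5.001, so n = 5.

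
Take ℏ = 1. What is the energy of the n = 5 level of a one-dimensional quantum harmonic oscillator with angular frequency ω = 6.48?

E = 35.6

The oscillator eigenvalues are E_n = ℏω(n + ½), so E_5 = 6.48 × 5.5 = 35.64.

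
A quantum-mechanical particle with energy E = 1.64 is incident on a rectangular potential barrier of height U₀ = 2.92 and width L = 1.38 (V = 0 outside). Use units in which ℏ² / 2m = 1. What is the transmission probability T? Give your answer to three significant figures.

Since E < U₀ the interior solution is evanescent with decay constant κ = √(2m(U₀ − E))/ℏ = 1.131.
κL = 1.561, sinh(κL) = 2.278.
Matching ψ, ψ′ at both faces gives T = [1 + U₀² sinh²(κL) / (4E(U₀ − E))]⁻¹ = 1/6.267 = 0.160.

T = 0.160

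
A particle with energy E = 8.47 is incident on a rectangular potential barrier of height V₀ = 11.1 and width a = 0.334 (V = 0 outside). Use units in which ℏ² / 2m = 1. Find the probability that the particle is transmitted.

T = 0.691

Since E < V₀ the interior solution is evanescent with decay constant κ = √(2m(V₀ − E))/ℏ = 1.622.
κa = 0.5417, sinh(κa) = 0.5685.
Matching ψ, ψ′ at both faces gives T = [1 + V₀² sinh²(κa) / (4E(V₀ − E))]⁻¹ = 1/1.447 = 0.691.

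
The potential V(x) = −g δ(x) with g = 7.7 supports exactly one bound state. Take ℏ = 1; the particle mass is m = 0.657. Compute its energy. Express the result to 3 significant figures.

For x ≠ 0 the bound state is ψ ∝ e^{−κ|x|}; integrating the TISE across the delta gives the cusp condition 2κ = 2mg/ℏ², so κ = 5.059.
Then E = −ℏ²κ²/(2m) = −mg²/(2ℏ²) = -19.48.

E = -19.5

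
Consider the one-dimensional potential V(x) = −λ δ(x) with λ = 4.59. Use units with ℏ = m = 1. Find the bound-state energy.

E = -10.5

The bound state is ψ(x) = √κ e^{−κ|x|}. The derivative jump ψ'(0⁺) − ψ'(0⁻) = −(2mλ/ℏ²)ψ(0) fixes κ = mλ/ℏ² = 4.590.
Then E = −ℏ²κ²/(2m) = −mλ²/(2ℏ²) = -10.53.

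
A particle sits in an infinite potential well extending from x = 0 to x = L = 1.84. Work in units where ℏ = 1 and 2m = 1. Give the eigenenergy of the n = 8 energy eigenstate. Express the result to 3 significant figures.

Requiring ψ(0) = ψ(L) = 0 quantises k = nπ/L, hence E_n = ℏ²k²/2m = n²π²ℏ²/(2mL²).
E_8 = 8² × π² / (2 × 0.5 × 1.84²) = 186.6.

E = 187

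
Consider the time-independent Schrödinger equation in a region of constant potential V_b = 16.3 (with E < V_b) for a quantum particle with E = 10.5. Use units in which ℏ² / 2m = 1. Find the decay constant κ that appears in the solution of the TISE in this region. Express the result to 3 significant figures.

κ = 2.41

Since E < V_b the TISE in this region is ψ'' = κ²ψ with κ = √(2m(V_b − E))/ℏ.
κ = √(2 × 0.5 × 5.8) = 2.408.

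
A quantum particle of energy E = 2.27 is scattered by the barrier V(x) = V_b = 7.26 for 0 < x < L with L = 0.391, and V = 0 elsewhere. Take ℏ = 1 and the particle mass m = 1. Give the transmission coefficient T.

E < V_b: inside the barrier ψ ∝ e^{±κx} with κ = √(2m(V_b − E))/ℏ = 3.159.
κL = 1.235, sinh(κL) = 1.574.
Matching ψ, ψ′ at both faces gives T = [1 + V_b² sinh²(κL) / (4E(V_b − E))]⁻¹ = 1/3.883 = 0.258.

T = 0.258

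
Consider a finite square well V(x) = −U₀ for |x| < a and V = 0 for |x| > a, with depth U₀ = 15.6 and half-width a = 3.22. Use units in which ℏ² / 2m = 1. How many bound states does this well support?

The dimensionless depth is z₀ = a√(2mU₀)/ℏ = 3.22 × √(15.60) = 12.72.
The even/odd transcendental equations gain one root per π/2 in z₀, giving N = 1 + ⌊2z₀/π⌋ = 1 + ⌊8.097⌋ = 9.

N = 9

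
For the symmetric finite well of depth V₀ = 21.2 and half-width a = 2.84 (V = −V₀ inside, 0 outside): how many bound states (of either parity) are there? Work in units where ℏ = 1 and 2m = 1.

N = 9

Define the well-strength parameter z₀ = (a/ℏ)√(2mV₀) = 2.84 × √(2·0.5·21.2) = 13.08.
A new bound state (alternating even/odd) appears each time z₀ passes a multiple of π/2, so N = ⌊2z₀/π⌋ + 1 = ⌊8.325⌋ + 1 = 9.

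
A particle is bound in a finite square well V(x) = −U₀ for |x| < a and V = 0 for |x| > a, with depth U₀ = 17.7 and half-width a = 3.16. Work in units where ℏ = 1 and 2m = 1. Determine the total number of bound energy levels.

N = 9

Define the well-strength parameter z₀ = (a/ℏ)√(2mU₀) = 3.16 × √(2·0.5·17.7) = 13.29.
The even/odd transcendental equations gain one root per π/2 in z₀, giving N = 1 + ⌊2z₀/π⌋ = 1 + ⌊8.464⌋ = 9.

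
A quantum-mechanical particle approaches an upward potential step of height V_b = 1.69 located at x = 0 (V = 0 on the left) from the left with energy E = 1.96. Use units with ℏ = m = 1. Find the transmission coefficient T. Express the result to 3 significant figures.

T = 0.790

On each side the TISE gives plane waves with k = √(2m(E − V))/ℏ: k₁ = √(2·1·1.96) = 1.980, k₂ = √(2·1·0.27) = 0.7348.
Continuity of ψ and ψ′ at the step yields the reflection amplitude r = (k₁ − k₂)/(k₁ + k₂) = 0.4586; thus R = |r|² = 0.2103, T = 0.7897.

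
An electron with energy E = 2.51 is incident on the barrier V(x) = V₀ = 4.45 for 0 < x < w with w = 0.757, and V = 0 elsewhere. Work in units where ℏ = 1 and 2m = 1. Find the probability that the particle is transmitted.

Since E < V₀ the interior solution is evanescent with decay constant κ = √(2m(V₀ − E))/ℏ = 1.393.
κw = 1.054, sinh(κw) = 1.261.
The exact tunnelling result is T⁻¹ = 1 + V₀² sinh²(κw) / [4E(V₀ − E)] = 2.616, so T = 0.382.

T = 0.382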